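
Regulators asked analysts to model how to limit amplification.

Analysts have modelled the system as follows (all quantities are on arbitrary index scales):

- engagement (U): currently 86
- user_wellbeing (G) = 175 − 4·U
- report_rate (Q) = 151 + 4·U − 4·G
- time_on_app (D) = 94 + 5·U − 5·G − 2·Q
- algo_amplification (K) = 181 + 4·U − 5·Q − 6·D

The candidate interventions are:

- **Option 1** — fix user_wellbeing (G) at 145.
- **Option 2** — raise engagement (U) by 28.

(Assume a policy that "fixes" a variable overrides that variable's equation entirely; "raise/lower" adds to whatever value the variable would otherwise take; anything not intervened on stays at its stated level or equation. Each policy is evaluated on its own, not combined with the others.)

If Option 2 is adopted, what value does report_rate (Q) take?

1731

Option 2 (U + 28):
  U = 86 + 28 = 114
  G = 175 − 4·114 = -281
  Q = 151 + 4·114 − 4·(-281) = 1731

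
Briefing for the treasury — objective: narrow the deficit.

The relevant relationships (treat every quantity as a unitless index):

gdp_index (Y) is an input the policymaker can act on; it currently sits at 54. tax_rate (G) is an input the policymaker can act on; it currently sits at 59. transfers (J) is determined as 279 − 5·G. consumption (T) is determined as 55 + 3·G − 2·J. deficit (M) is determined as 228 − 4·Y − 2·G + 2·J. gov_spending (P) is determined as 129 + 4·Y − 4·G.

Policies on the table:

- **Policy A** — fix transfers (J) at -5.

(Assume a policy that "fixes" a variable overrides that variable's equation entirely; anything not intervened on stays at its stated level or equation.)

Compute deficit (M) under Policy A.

-116

Policy A (J := -5):
  Y = 54
  G = 59
  J = -5
  M = 228 − 4·54 − 2·59 + 2·(-5) = -116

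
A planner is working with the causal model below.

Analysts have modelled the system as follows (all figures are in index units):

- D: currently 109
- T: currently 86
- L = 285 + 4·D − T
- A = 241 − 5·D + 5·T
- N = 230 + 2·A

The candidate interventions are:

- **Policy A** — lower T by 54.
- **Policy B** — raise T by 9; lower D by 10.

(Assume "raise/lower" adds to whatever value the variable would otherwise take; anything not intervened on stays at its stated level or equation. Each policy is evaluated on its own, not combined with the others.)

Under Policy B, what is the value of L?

586

Policy B (T + 9, D − 10):
  D = 109 − 10 = 99
  T = 86 + 9 = 95
  L = 285 + 4·99 − 95 = 586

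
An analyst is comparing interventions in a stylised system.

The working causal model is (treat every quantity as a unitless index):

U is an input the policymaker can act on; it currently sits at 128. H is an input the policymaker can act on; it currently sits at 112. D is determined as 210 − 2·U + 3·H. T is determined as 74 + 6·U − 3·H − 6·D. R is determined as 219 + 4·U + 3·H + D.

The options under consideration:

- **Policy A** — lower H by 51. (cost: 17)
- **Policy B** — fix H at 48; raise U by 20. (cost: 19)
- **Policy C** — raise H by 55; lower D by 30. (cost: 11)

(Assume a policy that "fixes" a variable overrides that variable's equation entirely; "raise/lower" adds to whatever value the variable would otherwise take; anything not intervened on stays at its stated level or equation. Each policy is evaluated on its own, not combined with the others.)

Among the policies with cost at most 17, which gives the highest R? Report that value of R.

Policy A (H − 51):
  U = 128
  H = 112 − 51 = 61
  D = 210 − 2·128 + 3·61 = 137
  R = 219 + 4·128 + 3·61 + 137 = 1051
Policy C (H + 55, D − 30):
  U = 128
  H = 112 + 55 = 167
  D = 210 − 2·128 + 3·167 (−30 from intervention) = 425
  R = 219 + 4·128 + 3·167 + 425 = 1657
Comparing — Policy A: R=1051, Policy C: R=1657. Highest is 1657 (Policy C).

1657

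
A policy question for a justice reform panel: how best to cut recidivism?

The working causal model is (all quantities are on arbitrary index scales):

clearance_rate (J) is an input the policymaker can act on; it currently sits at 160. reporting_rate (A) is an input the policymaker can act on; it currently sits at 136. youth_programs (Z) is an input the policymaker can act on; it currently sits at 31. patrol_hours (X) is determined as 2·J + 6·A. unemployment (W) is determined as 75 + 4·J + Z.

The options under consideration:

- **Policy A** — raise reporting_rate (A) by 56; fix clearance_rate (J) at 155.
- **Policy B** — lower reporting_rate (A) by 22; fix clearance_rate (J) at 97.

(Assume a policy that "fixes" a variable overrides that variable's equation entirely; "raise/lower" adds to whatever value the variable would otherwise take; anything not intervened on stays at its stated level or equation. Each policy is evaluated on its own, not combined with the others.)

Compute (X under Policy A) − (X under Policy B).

Policy A (A + 56, J := 155):
  J = 155
  A = 136 + 56 = 192
  X = 0 + 2·155 + 6·192 = 1462
Policy B (A − 22, J := 97):
  J = 97
  A = 136 − 22 = 114
  X = 0 + 2·97 + 6·114 = 878
X: 1462 − 878 = 584

584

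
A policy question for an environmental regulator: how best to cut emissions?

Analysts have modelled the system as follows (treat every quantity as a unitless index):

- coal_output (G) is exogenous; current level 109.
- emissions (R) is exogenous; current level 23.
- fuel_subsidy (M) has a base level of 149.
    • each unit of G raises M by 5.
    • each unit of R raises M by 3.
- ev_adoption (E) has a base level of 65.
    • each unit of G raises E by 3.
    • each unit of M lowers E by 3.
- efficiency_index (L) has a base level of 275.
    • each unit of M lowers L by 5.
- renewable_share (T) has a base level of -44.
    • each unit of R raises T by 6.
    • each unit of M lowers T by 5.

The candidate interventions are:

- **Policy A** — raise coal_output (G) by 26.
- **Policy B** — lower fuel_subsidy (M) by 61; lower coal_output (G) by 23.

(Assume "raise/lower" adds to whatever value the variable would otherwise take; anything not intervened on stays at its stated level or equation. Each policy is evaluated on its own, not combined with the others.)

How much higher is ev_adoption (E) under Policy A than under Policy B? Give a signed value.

Policy A (G + 26):
  G = 109 + 26 = 135
  R = 23
  M = 149 + 5·135 + 3·23 = 893
  E = 65 + 3·135 − 3·893 = -2209
Policy B (M − 61, G − 23):
  G = 109 − 23 = 86
  R = 23
  M = 149 + 5·86 + 3·23 (−61 from intervention) = 587
  E = 65 + 3·86 − 3·587 = -1438
E: -2209 − (-1438) = -771

-771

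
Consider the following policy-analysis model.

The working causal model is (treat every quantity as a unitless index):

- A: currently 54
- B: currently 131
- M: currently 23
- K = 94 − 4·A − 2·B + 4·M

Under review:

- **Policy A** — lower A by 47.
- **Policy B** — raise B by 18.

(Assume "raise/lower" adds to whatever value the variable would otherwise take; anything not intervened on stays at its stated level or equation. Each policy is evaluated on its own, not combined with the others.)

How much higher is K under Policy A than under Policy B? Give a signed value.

Policy A (A − 47):
  A = 54 − 47 = 7
  B = 131
  M = 23
  K = 94 − 4·7 − 2·131 + 4·23 = -104
Policy B (B + 18):
  A = 54
  B = 131 + 18 = 149
  M = 23
  K = 94 − 4·54 − 2·149 + 4·23 = -328
K: -104 − (-328) = 224

224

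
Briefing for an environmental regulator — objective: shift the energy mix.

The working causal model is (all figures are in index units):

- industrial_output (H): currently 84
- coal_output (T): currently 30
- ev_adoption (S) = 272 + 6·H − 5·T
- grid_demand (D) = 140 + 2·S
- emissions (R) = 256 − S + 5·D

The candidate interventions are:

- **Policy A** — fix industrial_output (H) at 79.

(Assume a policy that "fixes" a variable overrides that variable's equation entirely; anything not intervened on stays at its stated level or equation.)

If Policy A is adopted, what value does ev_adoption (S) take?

596

Policy A (H := 79):
  H = 79
  T = 30
  S = 272 + 6·79 − 5·30 = 596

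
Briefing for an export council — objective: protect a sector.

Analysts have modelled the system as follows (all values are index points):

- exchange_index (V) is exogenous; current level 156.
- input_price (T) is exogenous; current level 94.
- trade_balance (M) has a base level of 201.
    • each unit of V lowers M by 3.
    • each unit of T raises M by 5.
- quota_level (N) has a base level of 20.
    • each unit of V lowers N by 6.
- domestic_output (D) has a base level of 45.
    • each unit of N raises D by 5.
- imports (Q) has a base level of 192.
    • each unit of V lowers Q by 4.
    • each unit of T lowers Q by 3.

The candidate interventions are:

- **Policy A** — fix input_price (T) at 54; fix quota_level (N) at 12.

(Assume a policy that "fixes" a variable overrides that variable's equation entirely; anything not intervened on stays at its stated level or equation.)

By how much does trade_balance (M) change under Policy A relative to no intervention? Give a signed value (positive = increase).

Baseline:
  V = 156
  T = 94
  M = 201 − 3·156 + 5·94 = 203
Policy A (T := 54, N := 12):
  V = 156
  T = 54
  M = 201 − 3·156 + 5·54 = 3
Change in M: 3 − 203 = -200

-200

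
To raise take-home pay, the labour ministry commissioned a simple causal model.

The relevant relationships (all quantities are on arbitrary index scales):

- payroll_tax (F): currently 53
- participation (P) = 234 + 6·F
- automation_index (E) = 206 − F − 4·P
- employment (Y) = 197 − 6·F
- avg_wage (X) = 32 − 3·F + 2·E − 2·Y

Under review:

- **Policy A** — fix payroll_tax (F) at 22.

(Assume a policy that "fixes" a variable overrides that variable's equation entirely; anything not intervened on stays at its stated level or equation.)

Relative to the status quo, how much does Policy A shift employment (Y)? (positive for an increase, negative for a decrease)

186

Baseline:
  F = 53
  Y = 197 − 6·53 = -121
Policy A (F := 22):
  F = 22
  Y = 197 − 6·22 = 65
Change in Y: 65 − (-121) = 186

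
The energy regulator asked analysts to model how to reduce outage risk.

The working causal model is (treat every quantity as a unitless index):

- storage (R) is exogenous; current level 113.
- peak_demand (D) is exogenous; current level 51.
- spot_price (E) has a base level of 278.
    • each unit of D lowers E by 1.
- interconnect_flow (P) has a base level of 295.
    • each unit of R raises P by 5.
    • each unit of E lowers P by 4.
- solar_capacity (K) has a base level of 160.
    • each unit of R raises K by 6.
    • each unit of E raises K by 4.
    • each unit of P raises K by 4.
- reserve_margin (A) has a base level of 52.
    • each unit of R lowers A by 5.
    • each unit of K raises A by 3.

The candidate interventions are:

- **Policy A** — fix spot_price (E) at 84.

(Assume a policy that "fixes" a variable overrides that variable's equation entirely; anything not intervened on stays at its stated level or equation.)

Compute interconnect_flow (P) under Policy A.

Policy A (E := 84):
  R = 113
  D = 51
  E = 84
  P = 295 + 5·113 − 4·84 = 524

524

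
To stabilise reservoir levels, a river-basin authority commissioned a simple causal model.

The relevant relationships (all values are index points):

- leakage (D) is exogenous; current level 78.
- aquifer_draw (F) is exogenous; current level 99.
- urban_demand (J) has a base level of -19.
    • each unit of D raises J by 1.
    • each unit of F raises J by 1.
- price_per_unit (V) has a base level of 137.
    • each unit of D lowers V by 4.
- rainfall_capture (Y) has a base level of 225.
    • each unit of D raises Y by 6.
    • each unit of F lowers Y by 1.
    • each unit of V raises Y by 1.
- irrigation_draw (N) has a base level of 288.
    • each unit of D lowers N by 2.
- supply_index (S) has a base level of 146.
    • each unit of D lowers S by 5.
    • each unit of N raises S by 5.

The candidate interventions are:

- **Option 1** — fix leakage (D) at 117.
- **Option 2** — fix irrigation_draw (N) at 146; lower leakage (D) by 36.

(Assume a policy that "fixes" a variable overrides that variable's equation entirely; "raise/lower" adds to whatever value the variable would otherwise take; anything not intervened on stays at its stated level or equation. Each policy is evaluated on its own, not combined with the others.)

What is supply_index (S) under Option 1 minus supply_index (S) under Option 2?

-835

Option 1 (D := 117):
  D = 117
  N = 288 − 2·117 = 54
  S = 146 − 5·117 + 5·54 = -169
Option 2 (N := 146, D − 36):
  D = 78 − 36 = 42
  N = 146
  S = 146 − 5·42 + 5·146 = 666
S: -169 − 666 = -835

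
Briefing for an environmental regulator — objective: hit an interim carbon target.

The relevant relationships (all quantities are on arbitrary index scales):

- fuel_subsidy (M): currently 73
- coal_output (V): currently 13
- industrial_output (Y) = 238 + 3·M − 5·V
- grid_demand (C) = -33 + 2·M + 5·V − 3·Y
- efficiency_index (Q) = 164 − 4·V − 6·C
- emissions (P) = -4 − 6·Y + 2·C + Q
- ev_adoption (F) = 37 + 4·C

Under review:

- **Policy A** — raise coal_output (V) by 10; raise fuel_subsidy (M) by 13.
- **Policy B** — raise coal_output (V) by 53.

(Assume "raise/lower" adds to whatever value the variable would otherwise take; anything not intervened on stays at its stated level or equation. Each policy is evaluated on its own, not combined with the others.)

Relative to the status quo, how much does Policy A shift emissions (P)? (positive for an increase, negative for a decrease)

Baseline:
  M = 73
  V = 13
  Y = 238 + 3·73 − 5·13 = 392
  C = -33 + 2·73 + 5·13 − 3·392 = -998
  Q = 164 − 4·13 − 6·(-998) = 6100
  P = -4 − 6·392 + 2·(-998) + 6100 = 1748
Policy A (V + 10, M + 13):
  M = 73 + 13 = 86
  V = 13 + 10 = 23
  Y = 238 + 3·86 − 5·23 = 381
  C = -33 + 2·86 + 5·23 − 3·381 = -889
  Q = 164 − 4·23 − 6·(-889) = 5406
  P = -4 − 6·381 + 2·(-889) + 5406 = 1338
Change in P: 1338 − 1748 = -410

-410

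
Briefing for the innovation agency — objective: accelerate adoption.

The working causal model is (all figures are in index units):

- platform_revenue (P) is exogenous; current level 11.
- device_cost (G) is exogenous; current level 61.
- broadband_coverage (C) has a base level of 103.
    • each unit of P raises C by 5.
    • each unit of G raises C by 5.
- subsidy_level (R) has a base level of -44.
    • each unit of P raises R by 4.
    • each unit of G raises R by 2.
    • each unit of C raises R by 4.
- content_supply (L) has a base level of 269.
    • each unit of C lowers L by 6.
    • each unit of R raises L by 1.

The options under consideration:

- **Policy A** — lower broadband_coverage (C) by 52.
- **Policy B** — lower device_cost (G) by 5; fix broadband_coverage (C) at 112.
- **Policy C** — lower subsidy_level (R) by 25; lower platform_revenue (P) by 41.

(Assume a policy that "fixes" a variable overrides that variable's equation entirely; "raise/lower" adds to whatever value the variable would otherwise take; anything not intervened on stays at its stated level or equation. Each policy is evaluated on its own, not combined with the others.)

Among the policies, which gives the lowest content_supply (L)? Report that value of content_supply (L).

Policy A (C − 52):
  P = 11
  G = 61
  C = 103 + 5·11 + 5·61 (−52 from intervention) = 411
  R = -44 + 4·11 + 2·61 + 4·411 = 1766
  L = 269 − 6·411 + 1766 = -431
Policy B (G − 5, C := 112):
  P = 11
  G = 61 − 5 = 56
  C = 112
  R = -44 + 4·11 + 2·56 + 4·112 = 560
  L = 269 − 6·112 + 560 = 157
Policy C (R − 25, P − 41):
  P = 11 − 41 = -30
  G = 61
  C = 103 + 5·(-30) + 5·61 = 258
  R = -44 + 4·(-30) + 2·61 + 4·258 (−25 from intervention) = 965
  L = 269 − 6·258 + 965 = -314
Comparing — Policy A: L=-431, Policy B: L=157, Policy C: L=-314. Lowest is -431 (Policy A).

-431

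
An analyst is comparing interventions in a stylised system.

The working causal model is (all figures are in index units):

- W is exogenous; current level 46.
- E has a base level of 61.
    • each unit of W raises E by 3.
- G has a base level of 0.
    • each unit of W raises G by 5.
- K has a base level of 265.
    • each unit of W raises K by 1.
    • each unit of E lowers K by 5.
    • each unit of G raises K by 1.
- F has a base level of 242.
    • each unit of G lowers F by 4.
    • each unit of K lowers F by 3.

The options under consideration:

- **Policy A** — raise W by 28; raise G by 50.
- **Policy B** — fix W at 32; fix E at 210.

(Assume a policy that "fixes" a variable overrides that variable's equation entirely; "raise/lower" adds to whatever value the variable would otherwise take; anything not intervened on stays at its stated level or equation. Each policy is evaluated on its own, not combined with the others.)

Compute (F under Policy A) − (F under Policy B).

Policy A (W + 28, G + 50):
  W = 46 + 28 = 74
  E = 61 + 3·74 = 283
  G = 0 + 5·74 (+50 from intervention) = 420
  K = 265 + 74 − 5·283 + 420 = -656
  F = 242 − 4·420 − 3·(-656) = 530
Policy B (W := 32, E := 210):
  W = 32
  E = 210
  G = 0 + 5·32 = 160
  K = 265 + 32 − 5·210 + 160 = -593
  F = 242 − 4·160 − 3·(-593) = 1381
F: 530 − 1381 = -851

-851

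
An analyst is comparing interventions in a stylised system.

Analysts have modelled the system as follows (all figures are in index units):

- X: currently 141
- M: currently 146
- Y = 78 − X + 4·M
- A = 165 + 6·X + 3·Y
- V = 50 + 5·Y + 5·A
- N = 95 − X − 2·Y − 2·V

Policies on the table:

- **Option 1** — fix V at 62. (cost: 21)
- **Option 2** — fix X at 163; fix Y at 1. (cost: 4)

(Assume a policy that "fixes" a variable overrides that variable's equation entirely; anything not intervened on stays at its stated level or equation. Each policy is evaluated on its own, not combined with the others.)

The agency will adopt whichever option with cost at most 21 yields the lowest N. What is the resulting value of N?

-11640

Option 1 (V := 62):
  X = 141
  M = 146
  Y = 78 − 141 + 4·146 = 521
  A = 165 + 6·141 + 3·521 = 2574
  V = 62
  N = 95 − 141 − 2·521 − 2·62 = -1212
Option 2 (X := 163, Y := 1):
  X = 163
  M = 146
  Y = 1
  A = 165 + 6·163 + 3·1 = 1146
  V = 50 + 5·1 + 5·1146 = 5785
  N = 95 − 163 − 2·1 − 2·5785 = -11640
Comparing — Option 1: N=-1212, Option 2: N=-11640. Lowest is -11640 (Option 2).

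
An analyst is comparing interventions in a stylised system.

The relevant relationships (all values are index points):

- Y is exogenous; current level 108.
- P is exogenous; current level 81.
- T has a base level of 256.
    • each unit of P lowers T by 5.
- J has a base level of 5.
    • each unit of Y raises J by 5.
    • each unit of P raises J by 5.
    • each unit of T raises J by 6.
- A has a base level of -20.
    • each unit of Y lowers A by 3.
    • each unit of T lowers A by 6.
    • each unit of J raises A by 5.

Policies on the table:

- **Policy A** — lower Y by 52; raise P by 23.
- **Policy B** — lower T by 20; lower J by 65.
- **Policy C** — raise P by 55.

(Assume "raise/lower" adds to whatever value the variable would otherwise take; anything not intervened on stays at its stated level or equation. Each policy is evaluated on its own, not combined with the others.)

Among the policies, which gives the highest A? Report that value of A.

25

Policy A (Y − 52, P + 23):
  Y = 108 − 52 = 56
  P = 81 + 23 = 104
  T = 256 − 5·104 = -264
  J = 5 + 5·56 + 5·104 + 6·(-264) = -779
  A = -20 − 3·56 − 6·(-264) + 5·(-779) = -2499
Policy B (T − 20, J − 65):
  Y = 108
  P = 81
  T = 256 − 5·81 (−20 from intervention) = -169
  J = 5 + 5·108 + 5·81 + 6·(-169) (−65 from intervention) = -129
  A = -20 − 3·108 − 6·(-169) + 5·(-129) = 25
Policy C (P + 55):
  Y = 108
  P = 81 + 55 = 136
  T = 256 − 5·136 = -424
  J = 5 + 5·108 + 5·136 + 6·(-424) = -1319
  A = -20 − 3·108 − 6·(-424) + 5·(-1319) = -4395
Comparing — Policy A: A=-2499, Policy B: A=25, Policy C: A=-4395. Highest is 25 (Policy B).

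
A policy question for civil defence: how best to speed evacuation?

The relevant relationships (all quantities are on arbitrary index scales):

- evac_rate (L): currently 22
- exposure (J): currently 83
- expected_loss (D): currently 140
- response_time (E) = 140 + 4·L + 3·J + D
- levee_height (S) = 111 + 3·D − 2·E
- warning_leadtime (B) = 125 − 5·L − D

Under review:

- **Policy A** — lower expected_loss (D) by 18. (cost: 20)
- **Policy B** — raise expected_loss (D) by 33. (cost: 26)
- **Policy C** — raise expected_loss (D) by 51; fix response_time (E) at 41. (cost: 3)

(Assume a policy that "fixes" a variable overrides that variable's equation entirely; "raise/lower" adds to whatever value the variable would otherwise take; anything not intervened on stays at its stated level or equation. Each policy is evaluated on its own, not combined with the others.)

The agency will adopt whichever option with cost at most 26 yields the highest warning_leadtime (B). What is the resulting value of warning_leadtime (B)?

-107

Policy A (D − 18):
  L = 22
  D = 140 − 18 = 122
  B = 125 − 5·22 − 122 = -107
Policy B (D + 33):
  L = 22
  D = 140 + 33 = 173
  B = 125 − 5·22 − 173 = -158
Policy C (D + 51, E := 41):
  L = 22
  D = 140 + 51 = 191
  B = 125 − 5·22 − 191 = -176
Comparing — Policy A: B=-107, Policy B: B=-158, Policy C: B=-176. Highest is -107 (Policy A).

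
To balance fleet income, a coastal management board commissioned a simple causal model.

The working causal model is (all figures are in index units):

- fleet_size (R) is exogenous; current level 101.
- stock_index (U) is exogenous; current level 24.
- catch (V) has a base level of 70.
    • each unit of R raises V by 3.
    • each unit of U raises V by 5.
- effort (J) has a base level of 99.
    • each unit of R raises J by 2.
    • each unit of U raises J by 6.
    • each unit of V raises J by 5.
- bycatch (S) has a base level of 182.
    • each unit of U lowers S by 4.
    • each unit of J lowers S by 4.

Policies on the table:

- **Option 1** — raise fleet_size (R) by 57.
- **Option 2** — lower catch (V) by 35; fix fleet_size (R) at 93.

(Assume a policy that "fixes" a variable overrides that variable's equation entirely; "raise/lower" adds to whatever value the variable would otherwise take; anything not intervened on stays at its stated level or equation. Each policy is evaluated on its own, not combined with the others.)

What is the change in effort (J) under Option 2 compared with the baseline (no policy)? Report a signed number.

Baseline:
  R = 101
  U = 24
  V = 70 + 3·101 + 5·24 = 493
  J = 99 + 2·101 + 6·24 + 5·493 = 2910
Option 2 (V − 35, R := 93):
  R = 93
  U = 24
  V = 70 + 3·93 + 5·24 (−35 from intervention) = 434
  J = 99 + 2·93 + 6·24 + 5·434 = 2599
Change in J: 2599 − 2910 = -311

-311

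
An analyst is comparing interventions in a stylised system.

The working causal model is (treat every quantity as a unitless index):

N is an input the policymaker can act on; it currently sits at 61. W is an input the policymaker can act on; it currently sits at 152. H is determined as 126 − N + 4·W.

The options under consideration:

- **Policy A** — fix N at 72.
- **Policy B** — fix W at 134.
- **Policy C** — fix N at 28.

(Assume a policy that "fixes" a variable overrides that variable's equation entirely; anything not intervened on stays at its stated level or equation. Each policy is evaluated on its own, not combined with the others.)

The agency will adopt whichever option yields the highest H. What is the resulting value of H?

706

Policy A (N := 72):
  N = 72
  W = 152
  H = 126 − 72 + 4·152 = 662
Policy B (W := 134):
  N = 61
  W = 134
  H = 126 − 61 + 4·134 = 601
Policy C (N := 28):
  N = 28
  W = 152
  H = 126 − 28 + 4·152 = 706
Comparing — Policy A: H=662, Policy B: H=601, Policy C: H=706. Highest is 706 (Policy C).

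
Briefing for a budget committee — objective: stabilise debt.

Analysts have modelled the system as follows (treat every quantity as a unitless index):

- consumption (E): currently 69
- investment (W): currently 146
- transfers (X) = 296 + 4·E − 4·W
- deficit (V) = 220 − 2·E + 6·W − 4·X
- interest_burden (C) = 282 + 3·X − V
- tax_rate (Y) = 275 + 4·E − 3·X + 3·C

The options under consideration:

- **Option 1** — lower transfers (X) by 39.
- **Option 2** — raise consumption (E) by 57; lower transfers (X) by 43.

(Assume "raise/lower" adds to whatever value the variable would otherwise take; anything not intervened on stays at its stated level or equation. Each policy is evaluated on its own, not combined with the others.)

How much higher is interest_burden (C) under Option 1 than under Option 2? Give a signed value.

Option 1 (X − 39):
  E = 69
  W = 146
  X = 296 + 4·69 − 4·146 (−39 from intervention) = -51
  V = 220 − 2·69 + 6·146 − 4·(-51) = 1162
  C = 282 + 3·(-51) − 1162 = -1033
Option 2 (E + 57, X − 43):
  E = 69 + 57 = 126
  W = 146
  X = 296 + 4·126 − 4·146 (−43 from intervention) = 173
  V = 220 − 2·126 + 6·146 − 4·173 = 152
  C = 282 + 3·173 − 152 = 649
C: -1033 − 649 = -1682

-1682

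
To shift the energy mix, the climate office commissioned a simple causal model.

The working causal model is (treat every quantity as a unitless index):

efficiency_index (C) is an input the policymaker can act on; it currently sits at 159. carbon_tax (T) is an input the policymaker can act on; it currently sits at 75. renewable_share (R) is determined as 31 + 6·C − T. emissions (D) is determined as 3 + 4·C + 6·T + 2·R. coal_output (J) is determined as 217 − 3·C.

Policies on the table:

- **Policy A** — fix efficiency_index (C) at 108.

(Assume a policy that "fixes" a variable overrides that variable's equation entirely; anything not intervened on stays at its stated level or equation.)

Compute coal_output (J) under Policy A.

-107

Policy A (C := 108):
  C = 108
  J = 217 − 3·108 = -107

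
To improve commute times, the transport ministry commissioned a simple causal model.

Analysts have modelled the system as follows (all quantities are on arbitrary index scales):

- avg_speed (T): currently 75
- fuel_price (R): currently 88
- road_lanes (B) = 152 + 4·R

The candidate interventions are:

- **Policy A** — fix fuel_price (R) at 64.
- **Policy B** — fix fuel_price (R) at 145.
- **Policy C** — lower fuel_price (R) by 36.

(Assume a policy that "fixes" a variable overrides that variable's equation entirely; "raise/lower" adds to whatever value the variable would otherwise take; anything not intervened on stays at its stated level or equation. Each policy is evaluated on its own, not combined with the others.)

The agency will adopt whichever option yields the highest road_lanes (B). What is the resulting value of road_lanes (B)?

Policy A (R := 64):
  R = 64
  B = 152 + 4·64 = 408
Policy B (R := 145):
  R = 145
  B = 152 + 4·145 = 732
Policy C (R − 36):
  R = 88 − 36 = 52
  B = 152 + 4·52 = 360
Comparing — Policy A: B=408, Policy B: B=732, Policy C: B=360. Highest is 732 (Policy B).

732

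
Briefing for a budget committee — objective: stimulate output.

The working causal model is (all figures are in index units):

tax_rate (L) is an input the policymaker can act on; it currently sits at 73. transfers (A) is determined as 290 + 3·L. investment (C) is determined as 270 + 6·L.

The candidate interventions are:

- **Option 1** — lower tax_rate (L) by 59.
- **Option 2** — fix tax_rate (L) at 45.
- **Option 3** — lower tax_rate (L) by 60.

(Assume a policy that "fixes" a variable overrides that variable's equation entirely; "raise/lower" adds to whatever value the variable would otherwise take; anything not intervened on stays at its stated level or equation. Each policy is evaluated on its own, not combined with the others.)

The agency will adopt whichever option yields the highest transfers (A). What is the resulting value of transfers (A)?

425

Option 1 (L − 59):
  L = 73 − 59 = 14
  A = 290 + 3·14 = 332
Option 2 (L := 45):
  L = 45
  A = 290 + 3·45 = 425
Option 3 (L − 60):
  L = 73 − 60 = 13
  A = 290 + 3·13 = 329
Comparing — Option 1: A=332, Option 2: A=425, Option 3: A=329. Highest is 425 (Option 2).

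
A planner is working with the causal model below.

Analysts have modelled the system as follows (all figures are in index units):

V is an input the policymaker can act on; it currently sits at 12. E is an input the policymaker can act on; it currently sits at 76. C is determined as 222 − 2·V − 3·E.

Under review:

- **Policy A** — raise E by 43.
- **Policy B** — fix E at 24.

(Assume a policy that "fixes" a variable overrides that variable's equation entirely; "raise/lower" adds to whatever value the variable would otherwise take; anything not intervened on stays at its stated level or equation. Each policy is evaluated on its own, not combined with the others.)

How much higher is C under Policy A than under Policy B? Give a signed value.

Policy A (E + 43):
  V = 12
  E = 76 + 43 = 119
  C = 222 − 2·12 − 3·119 = -159
Policy B (E := 24):
  V = 12
  E = 24
  C = 222 − 2·12 − 3·24 = 126
C: -159 − 126 = -285

-285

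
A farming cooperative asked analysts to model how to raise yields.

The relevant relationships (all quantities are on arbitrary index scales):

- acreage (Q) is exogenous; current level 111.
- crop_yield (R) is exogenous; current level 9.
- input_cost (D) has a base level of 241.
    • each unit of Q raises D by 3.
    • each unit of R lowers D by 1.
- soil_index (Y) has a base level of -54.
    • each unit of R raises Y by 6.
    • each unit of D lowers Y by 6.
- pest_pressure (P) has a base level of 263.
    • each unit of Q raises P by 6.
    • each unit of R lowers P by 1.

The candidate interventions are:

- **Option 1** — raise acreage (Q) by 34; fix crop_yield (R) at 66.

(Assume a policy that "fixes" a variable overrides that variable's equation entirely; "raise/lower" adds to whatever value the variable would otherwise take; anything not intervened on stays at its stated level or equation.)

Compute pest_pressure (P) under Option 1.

Option 1 (Q + 34, R := 66):
  Q = 111 + 34 = 145
  R = 66
  P = 263 + 6·145 − 66 = 1067

1067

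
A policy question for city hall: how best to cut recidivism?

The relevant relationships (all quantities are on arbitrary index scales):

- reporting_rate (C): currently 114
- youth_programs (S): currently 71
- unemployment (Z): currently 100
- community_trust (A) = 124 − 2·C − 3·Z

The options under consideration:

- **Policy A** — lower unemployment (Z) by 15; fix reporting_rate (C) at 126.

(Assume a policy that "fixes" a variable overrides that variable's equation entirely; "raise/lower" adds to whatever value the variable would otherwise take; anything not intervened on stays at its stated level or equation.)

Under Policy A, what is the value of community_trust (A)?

Policy A (Z − 15, C := 126):
  C = 126
  Z = 100 − 15 = 85
  A = 124 − 2·126 − 3·85 = -383

-383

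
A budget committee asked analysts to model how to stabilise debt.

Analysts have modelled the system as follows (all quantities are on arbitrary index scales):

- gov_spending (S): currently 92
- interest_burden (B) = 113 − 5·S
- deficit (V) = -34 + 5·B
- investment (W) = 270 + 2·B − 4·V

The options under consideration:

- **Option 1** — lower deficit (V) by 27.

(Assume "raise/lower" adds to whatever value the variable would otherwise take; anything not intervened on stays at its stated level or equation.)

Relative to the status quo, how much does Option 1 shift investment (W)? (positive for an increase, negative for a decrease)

108

Baseline:
  S = 92
  B = 113 − 5·92 = -347
  V = -34 + 5·(-347) = -1769
  W = 270 + 2·(-347) − 4·(-1769) = 6652
Option 1 (V − 27):
  S = 92
  B = 113 − 5·92 = -347
  V = -34 + 5·(-347) (−27 from intervention) = -1796
  W = 270 + 2·(-347) − 4·(-1796) = 6760
Change in W: 6760 − 6652 = 108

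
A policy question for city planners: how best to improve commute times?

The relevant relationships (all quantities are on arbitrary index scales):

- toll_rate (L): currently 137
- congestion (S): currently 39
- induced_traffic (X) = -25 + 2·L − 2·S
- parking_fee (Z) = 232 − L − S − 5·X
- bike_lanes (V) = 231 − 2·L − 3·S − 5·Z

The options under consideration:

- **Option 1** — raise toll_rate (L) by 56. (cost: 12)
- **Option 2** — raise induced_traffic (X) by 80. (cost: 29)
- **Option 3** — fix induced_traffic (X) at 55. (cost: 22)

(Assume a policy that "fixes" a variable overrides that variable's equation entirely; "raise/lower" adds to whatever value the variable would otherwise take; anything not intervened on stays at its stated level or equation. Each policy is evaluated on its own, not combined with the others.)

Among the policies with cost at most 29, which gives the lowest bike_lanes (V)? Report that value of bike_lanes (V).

935

Option 1 (L + 56):
  L = 137 + 56 = 193
  S = 39
  X = -25 + 2·193 − 2·39 = 283
  Z = 232 − 193 − 39 − 5·283 = -1415
  V = 231 − 2·193 − 3·39 − 5·(-1415) = 6803
Option 2 (X + 80):
  L = 137
  S = 39
  X = -25 + 2·137 − 2·39 (+80 from intervention) = 251
  Z = 232 − 137 − 39 − 5·251 = -1199
  V = 231 − 2·137 − 3·39 − 5·(-1199) = 5835
Option 3 (X := 55):
  L = 137
  S = 39
  X = 55
  Z = 232 − 137 − 39 − 5·55 = -219
  V = 231 − 2·137 − 3·39 − 5·(-219) = 935
Comparing — Option 1: V=6803, Option 2: V=5835, Option 3: V=935. Lowest is 935 (Option 3).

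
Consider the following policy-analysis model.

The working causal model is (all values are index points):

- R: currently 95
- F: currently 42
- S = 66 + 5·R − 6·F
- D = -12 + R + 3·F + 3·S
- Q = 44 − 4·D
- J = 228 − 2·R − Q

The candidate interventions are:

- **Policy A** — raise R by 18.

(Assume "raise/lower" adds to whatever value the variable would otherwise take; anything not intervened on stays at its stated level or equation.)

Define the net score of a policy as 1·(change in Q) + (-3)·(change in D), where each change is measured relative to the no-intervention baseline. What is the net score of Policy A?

Baseline:
  R = 95
  F = 42
  S = 66 + 5·95 − 6·42 = 289
  D = -12 + 95 + 3·42 + 3·289 = 1076
  Q = 44 − 4·1076 = -4260
Policy A (R + 18):
  R = 95 + 18 = 113
  F = 42
  S = 66 + 5·113 − 6·42 = 379
  D = -12 + 113 + 3·42 + 3·379 = 1364
  Q = 44 − 4·1364 = -5412
ΔQ = -5412 − (-4260) = -1152; ΔD = 1364 − 1076 = 288
Score = 1·(-1152) + (-3)·288 = -2016

-2016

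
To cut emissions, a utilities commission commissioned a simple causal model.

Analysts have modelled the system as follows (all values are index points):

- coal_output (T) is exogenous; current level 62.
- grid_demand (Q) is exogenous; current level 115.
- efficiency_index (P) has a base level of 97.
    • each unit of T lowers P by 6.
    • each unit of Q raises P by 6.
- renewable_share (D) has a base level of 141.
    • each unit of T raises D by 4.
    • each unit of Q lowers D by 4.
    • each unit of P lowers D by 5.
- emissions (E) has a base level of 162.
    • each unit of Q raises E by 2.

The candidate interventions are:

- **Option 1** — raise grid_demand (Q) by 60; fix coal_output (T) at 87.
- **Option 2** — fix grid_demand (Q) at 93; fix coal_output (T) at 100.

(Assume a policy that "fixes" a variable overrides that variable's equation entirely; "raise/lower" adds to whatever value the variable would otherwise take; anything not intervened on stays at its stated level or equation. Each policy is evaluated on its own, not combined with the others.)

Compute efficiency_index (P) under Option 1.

Option 1 (Q + 60, T := 87):
  T = 87
  Q = 115 + 60 = 175
  P = 97 − 6·87 + 6·175 = 625

625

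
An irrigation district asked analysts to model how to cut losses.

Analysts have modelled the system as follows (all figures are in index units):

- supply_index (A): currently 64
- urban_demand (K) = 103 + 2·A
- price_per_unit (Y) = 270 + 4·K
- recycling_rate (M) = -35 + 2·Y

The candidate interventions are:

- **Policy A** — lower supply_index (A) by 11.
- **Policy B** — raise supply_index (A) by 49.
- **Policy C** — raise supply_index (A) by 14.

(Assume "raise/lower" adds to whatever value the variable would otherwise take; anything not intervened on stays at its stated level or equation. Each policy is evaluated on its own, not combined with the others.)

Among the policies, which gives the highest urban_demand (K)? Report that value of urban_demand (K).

Policy A (A − 11):
  A = 64 − 11 = 53
  K = 103 + 2·53 = 209
Policy B (A + 49):
  A = 64 + 49 = 113
  K = 103 + 2·113 = 329
Policy C (A + 14):
  A = 64 + 14 = 78
  K = 103 + 2·78 = 259
Comparing — Policy A: K=209, Policy B: K=329, Policy C: K=259. Highest is 329 (Policy B).

329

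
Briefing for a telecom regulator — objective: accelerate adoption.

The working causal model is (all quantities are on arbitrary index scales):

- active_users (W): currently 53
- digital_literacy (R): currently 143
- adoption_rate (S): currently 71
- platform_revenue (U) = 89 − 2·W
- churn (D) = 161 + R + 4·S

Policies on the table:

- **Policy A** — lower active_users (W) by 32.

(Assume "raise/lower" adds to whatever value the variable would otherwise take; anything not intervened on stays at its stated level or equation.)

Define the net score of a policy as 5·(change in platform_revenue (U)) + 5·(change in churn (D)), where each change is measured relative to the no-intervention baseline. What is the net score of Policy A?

Baseline:
  W = 53
  R = 143
  S = 71
  U = 89 − 2·53 = -17
  D = 161 + 143 + 4·71 = 588
Policy A (W − 32):
  W = 53 − 32 = 21
  R = 143
  S = 71
  U = 89 − 2·21 = 47
  D = 161 + 143 + 4·71 = 588
ΔU = 47 − (-17) = 64; ΔD = 588 − 588 = 0
Score = 5·64 + 5·0 = 320

320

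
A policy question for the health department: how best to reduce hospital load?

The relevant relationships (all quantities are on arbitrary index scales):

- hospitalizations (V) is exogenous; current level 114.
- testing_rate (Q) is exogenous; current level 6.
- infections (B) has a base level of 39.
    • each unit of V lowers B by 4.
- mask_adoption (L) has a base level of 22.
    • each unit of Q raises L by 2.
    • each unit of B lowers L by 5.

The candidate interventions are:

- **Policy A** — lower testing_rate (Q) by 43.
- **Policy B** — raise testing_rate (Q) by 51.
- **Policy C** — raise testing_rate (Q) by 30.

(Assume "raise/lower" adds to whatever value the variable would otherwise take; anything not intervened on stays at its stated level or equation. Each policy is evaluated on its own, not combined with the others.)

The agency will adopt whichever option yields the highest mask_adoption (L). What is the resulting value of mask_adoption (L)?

Policy A (Q − 43):
  V = 114
  Q = 6 − 43 = -37
  B = 39 − 4·114 = -417
  L = 22 + 2·(-37) − 5·(-417) = 2033
Policy B (Q + 51):
  V = 114
  Q = 6 + 51 = 57
  B = 39 − 4·114 = -417
  L = 22 + 2·57 − 5·(-417) = 2221
Policy C (Q + 30):
  V = 114
  Q = 6 + 30 = 36
  B = 39 − 4·114 = -417
  L = 22 + 2·36 − 5·(-417) = 2179
Comparing — Policy A: L=2033, Policy B: L=2221, Policy C: L=2179. Highest is 2221 (Policy B).

2221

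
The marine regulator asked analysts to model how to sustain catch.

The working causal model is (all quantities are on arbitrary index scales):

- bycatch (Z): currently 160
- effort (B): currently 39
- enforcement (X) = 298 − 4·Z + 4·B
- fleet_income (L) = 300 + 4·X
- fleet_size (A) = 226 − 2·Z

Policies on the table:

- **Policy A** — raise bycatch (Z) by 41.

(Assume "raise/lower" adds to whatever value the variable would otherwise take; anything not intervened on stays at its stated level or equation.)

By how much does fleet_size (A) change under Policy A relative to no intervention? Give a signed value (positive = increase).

-82

Baseline:
  Z = 160
  A = 226 − 2·160 = -94
Policy A (Z + 41):
  Z = 160 + 41 = 201
  A = 226 − 2·201 = -176
Change in A: -176 − (-94) = -82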